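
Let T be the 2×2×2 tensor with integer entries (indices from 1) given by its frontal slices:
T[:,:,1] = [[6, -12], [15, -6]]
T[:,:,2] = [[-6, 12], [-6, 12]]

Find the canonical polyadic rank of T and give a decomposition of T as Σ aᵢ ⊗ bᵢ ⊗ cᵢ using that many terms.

Lower bound: the mode-3 unfolding of T (rows indexed by k, columns by (i,j) = (1,1), (1,2), (2,1), (2,2)) is [[6, -12, 15, -6], [-6, 12, -6, 12]].
There the 2×2 minor on rows k ∈ {1, 2}, columns (i,j) ∈ {(1,1), (2,1)} is det [[6, 15], [-6, -6]] = 54 ≠ 0, so this unfolding has rank ≥ 2; CP rank is at least every unfolding rank, so rank(T) ≥ 2. (Unfolding ranks only ever bound the CP rank from below — rank(T) can be strictly larger than all of them — so the matching upper bound has to come from an explicit 2-term decomposition.)
Upper bound — finding two terms. Write S_k = T[:,:,k] for the frontal slices: S₁ = [[6, -12], [15, -6]], S₂ = [[-6, 12], [-6, 12]].
If T = a₁ ⊗ b₁ ⊗ c₁ + a₂ ⊗ b₂ ⊗ c₂ then each S_k = c₁[k]·a₁b₁ᵀ + c₂[k]·a₂b₂ᵀ. S₁ and S₂ are linearly independent, so a₁b₁ᵀ and a₂b₂ᵀ must span the same plane of matrices: they are the rank-1 matrices of the form x·S₁ + y·S₂.
det(x·S₁ + y·S₂) is 144·x² − 144·xy = 144·(x − y)(x), vanishing at (x:y) = (1:1) and (0:1).
M₁ = S₁ + S₂ = [[0, 0], [9, 6]] = 3·(0, 1)(3, 2)ᵀ and M₂ = S₂ = [[-6, 12], [-6, 12]] = (-6)·(1, 1)(1, -2)ᵀ, so take a₁ = (0, 1), b₁ = (3, 2), a₂ = (1, 1), b₂ = (1, -2).
Each slice is an integer combination of E₁ = a₁b₁ᵀ and E₂ = a₂b₂ᵀ: S₁ = 3·E₁ + 6·E₂, S₂ = −6·E₂; reading off coefficients, c₁ = (3, 0) and c₂ = (6, -6).
Hence T = (0, 1) ⊗ (3, 2) ⊗ (3, 0) + (1, 1) ⊗ (1, -2) ⊗ (6, -6), so rank(T) ≤ 2.
These bounds meet, so rank(T) = 2.

rank(T) = 2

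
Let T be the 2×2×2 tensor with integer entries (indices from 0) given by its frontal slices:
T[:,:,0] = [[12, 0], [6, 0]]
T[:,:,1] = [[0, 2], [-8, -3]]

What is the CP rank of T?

2

Lower bound: in the mode-1 unfolding of T (rows indexed by i, columns by (j,k)) the 2×2 minor on rows i ∈ {0, 1}, columns (j,k) ∈ {(0,0), (0,1)} is det [[12, 0], [6, -8]] = -96 ≠ 0, so that unfolding has rank ≥ 2 and hence rank(T) ≥ 2 (CP rank is at least every unfolding rank, though it can be larger).
Upper bound: with S_k = T[:,:,k], the two rank-1 terms a₁b₁ᵀ, a₂b₂ᵀ are the rank-1 members of the pencil x·S₀ + y·S₁.
det(x·S₀ + y·S₁) is −48·xy + 16·y² = (-16)·(3·x − y)(y), vanishing at (x:y) = (1:3) and (1:0).
M₁ = S₀ + 3·S₁ = [[12, 6], [-18, -9]] = 3·[2, -3][2, 1]ᵀ and M₂ = S₀ = [[12, 0], [6, 0]] = 6·[2, 1][1, 0]ᵀ, so take a₁ = [2, -3], b₁ = [2, 1], a₂ = [2, 1], b₂ = [1, 0].
Each slice is an integer combination of E₁ = a₁b₁ᵀ and E₂ = a₂b₂ᵀ: S₀ = 6·E₂, S₁ = E₁ − 2·E₂; reading off coefficients, c₁ = [0, 1] and c₂ = [6, -2].
Hence T = [2, -3] ⊗ [2, 1] ⊗ [0, 1] + [2, 1] ⊗ [1, 0] ⊗ [6, -2], so rank(T) ≤ 2.
These bounds meet, so rank(T) = 2.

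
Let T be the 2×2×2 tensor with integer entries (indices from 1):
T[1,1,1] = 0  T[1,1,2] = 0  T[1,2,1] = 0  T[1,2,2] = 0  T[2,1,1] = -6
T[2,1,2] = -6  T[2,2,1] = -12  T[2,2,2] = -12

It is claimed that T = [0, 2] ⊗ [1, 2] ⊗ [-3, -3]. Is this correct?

Yes

Reconstruct entrywise from the claimed factors. For example, T[2,1,2] = -6 and Σₗ aₗ[2]bₗ[1]cₗ[2] = (2)·(1)·(-3) = -6; checking all 8 entries, every one matches. The claim holds.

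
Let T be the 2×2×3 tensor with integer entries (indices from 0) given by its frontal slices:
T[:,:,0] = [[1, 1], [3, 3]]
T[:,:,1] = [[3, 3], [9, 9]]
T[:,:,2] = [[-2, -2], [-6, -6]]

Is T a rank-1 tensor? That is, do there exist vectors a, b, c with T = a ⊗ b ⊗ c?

Yes

If T = a ⊗ b ⊗ c then every fibre of T is a multiple of the corresponding factor, so read the factors off the fibres through the nonzero entry T[0,0,0] = 1.
The mode-1 fibre T[:,0,0] = [1, 3] gives a = [1, 3] (primitive direction); the mode-2 fibre T[0,:,0] = [1, 1] gives b = [1, 1]; then c[k] = T[0,0,k] / (a[0]·b[0]) = [1, 3, -2] / 1 = [1, 3, -2].
Expanding [1, 3] ⊗ [1, 1] ⊗ [1, 3, -2] reproduces all 12 entries of T, so T = [1, 3] ⊗ [1, 1] ⊗ [1, 3, -2] and rank(T) ≤ 1.
Equivalently every frontal slice T[:,:,k] is c[k] times the rank-1 matrix [1, 3] ⊗ [1, 1]. So T has rank 1 (it is nonzero).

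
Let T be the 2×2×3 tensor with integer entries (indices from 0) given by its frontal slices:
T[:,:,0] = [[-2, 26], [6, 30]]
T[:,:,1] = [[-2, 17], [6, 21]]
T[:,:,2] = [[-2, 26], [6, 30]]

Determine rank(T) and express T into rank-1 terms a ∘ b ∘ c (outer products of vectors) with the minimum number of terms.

Lower bound: the mode-1 unfolding of T (rows indexed by i, columns by (j,k) = (0,0), (0,1), (0,2), (1,0), (1,1), (1,2)) is [[-2, -2, -2, 26, 17, 26], [6, 6, 6, 30, 21, 30]].
There the 2×2 minor on rows i ∈ {0, 1}, columns (j,k) ∈ {(0,0), (1,0)} is det [[-2, 26], [6, 30]] = -216 ≠ 0, so this unfolding has rank ≥ 2; CP rank is at least every unfolding rank, so rank(T) ≥ 2. (This is only a lower bound: in general the CP rank may exceed every unfolding rank, so we still need to exhibit 2 rank-1 terms summing to T.)
Upper bound — finding two terms. Write S_k = T[:,:,k] for the frontal slices: S₀ = [[-2, 26], [6, 30]], S₁ = [[-2, 17], [6, 21]], S₂ = [[-2, 26], [6, 30]].
If T = a₁ ∘ b₁ ∘ c₁ + a₂ ∘ b₂ ∘ c₂ then each S_k = c₁[k]·a₁b₁ᵀ + c₂[k]·a₂b₂ᵀ. S₀ and S₁ are linearly independent, so a₁b₁ᵀ and a₂b₂ᵀ must span the same plane of matrices: they are the rank-1 matrices of the form x·S₀ + y·S₁.
det(x·S₀ + y·S₁) is −216·x² − 360·xy − 144·y² = (-72)·(3·x + 2·y)(x + y), vanishing at (x:y) = (2:-3) and (1:-1).
M₁ = 2·S₀ − 3·S₁ = [[2, 1], [-6, -3]] = [1, -3][2, 1]ᵀ and M₂ = S₀ − S₁ = [[0, 9], [0, 9]] = 9·[1, 1][0, 1]ᵀ, so take a₁ = [1, -3], b₁ = [2, 1], a₂ = [1, 1], b₂ = [0, 1].
Each slice is an integer combination of E₁ = a₁b₁ᵀ and E₂ = a₂b₂ᵀ: S₀ = −E₁ + 27·E₂, S₁ = −E₁ + 18·E₂, S₂ = −E₁ + 27·E₂; reading off coefficients, c₁ = [-1, -1, -1] and c₂ = [27, 18, 27].
Hence T = [1, -3] ∘ [2, 1] ∘ [-1, -1, -1] + [1, 1] ∘ [0, 1] ∘ [27, 18, 27], so rank(T) ≤ 2.
These bounds meet, so rank(T) = 2.

rank(T) = 2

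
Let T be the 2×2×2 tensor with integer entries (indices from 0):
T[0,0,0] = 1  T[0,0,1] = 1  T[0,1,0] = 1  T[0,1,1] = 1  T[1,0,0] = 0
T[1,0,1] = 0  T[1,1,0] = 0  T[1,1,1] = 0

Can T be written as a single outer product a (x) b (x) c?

If T = a (x) b (x) c then every fibre of T is a multiple of the corresponding factor, so read the factors off the fibres through the nonzero entry T[0,0,0] = 1.
The mode-1 fibre T[:,0,0] = [1, 0] gives a = [1, 0] (primitive direction); the mode-2 fibre T[0,:,0] = [1, 1] gives b = [1, 1]; then c[k] = T[0,0,k] / (a[0]·b[0]) = [1, 1] / 1 = [1, 1].
Expanding [1, 0] (x) [1, 1] (x) [1, 1] reproduces all 8 entries of T, so T = [1, 0] (x) [1, 1] (x) [1, 1] and rank(T) ≤ 1.
Equivalently every frontal slice T[:,:,k] is c[k] times the rank-1 matrix [1, 0] (x) [1, 1]. So T has rank 1 (it is nonzero).

Yes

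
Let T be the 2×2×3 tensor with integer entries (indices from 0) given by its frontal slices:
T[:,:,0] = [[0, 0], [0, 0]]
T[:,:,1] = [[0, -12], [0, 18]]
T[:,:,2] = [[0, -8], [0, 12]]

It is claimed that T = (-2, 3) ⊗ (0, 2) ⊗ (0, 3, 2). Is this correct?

Yes

Reconstruct entrywise from the claimed factors. For example, T[1,1,2] = 12 and Σₗ aₗ[1]bₗ[1]cₗ[2] = (3)·(2)·(2) = 12; checking all 12 entries, every one matches. The claim holds.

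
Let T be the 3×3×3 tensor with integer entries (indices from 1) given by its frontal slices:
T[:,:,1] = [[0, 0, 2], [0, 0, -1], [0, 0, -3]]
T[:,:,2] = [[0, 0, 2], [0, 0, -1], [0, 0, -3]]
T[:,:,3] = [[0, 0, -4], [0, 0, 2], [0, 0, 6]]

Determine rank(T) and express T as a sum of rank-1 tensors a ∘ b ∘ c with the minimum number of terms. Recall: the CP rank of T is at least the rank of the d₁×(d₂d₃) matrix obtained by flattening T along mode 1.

rank(T) = 1

Lower bound: T ≠ 0 (e.g. T[1,3,1] = 2), so rank(T) ≥ 1.
Upper bound: the mode-1 fibre T[:,3,1] = [2, -1, -3] gives a = [2, -1, -3] (primitive direction); the mode-2 fibre T[1,:,1] = [0, 0, 2] gives b = [0, 0, 1]; then c[k] = T[1,3,k] / (a[1]·b[3]) = [2, 2, -4] / 2 = [1, 1, -2].
Expanding [2, -1, -3] ∘ [0, 0, 1] ∘ [1, 1, -2] reproduces all 27 entries of T, so T = [2, -1, -3] ∘ [0, 0, 1] ∘ [1, 1, -2] and rank(T) ≤ 1.
These bounds meet, so rank(T) = 1.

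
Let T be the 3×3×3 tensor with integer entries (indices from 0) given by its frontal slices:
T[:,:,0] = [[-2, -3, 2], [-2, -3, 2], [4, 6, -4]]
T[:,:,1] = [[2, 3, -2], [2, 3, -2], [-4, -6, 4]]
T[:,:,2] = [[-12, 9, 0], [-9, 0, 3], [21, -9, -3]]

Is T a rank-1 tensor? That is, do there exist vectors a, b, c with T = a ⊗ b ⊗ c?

The mode-2 unfolding of T (rows indexed by j, columns by (i,k) = (0,0), (0,1), (0,2), (1,0), (1,1), (1,2), (2,0), (2,1), (2,2)) is [[-2, 2, -12, -2, 2, -9, 4, -4, 21], [-3, 3, 9, -3, 3, 0, 6, -6, -9], [2, -2, 0, 2, -2, 3, -4, 4, -3]].
There the 2×2 minor on rows j ∈ {0, 1}, columns (i,k) ∈ {(0,0), (0,2)} is det [[-2, -12], [-3, 9]] = -54 ≠ 0, so this unfolding has rank ≥ 2; CP rank is at least every unfolding rank, so rank(T) ≥ 2.
In particular rank(T) ≥ 2 > 1, so T is not rank-1.

No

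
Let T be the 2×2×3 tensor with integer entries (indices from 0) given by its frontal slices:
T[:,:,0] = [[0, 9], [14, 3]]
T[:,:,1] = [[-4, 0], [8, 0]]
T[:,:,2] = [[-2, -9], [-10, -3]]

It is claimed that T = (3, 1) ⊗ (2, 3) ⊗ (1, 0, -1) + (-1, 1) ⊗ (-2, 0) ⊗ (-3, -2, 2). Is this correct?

Reconstruct entry (1,0,0) from the claimed factors: Σₗ aₗ[1]bₗ[0]cₗ[0] = (1)·(2)·(1) + (1)·(-2)·(-3) = 8, but T[1,0,0] = 14. The claim is false.

No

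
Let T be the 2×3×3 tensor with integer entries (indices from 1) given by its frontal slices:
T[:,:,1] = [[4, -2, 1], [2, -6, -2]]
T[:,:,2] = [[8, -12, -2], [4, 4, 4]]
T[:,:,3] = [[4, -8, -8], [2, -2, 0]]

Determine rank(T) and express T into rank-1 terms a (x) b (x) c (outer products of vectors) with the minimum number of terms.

rank(T) = 3

Lower bound: the mode-2 unfolding of T (rows indexed by j, columns by (i,k) = (1,1), (1,2), (1,3), (2,1), (2,2), (2,3)) is [[4, 8, 4, 2, 4, 2], [-2, -12, -8, -6, 4, -2], [1, -2, -8, -2, 4, 0]].
There the 3×3 minor on rows j ∈ {1, 2, 3}, columns (i,k) ∈ {(1,1), (1,2), (1,3)} is det [[4, 8, 4], [-2, -12, -8], [1, -2, -8]] = 192 ≠ 0, so this unfolding has rank ≥ 3; CP rank is at least every unfolding rank, so rank(T) ≥ 3. (Flattening ranks never certify an upper bound on CP rank; for that we must actually write T with 3 rank-1 terms.)
Upper bound: T is a sum of 3 rank-1 terms, T = (1, -2) (x) (0, 2, 1) (x) (1, -2, 0) + (1, 0) (x) (0, 1, 2) (x) (0, 0, -4) + (2, 1) (x) (1, -1, 0) (x) (2, 4, 2) (one valid choice — decompositions are not unique — normalised so each a, b is primitive with positive first nonzero entry; check it by expanding all entries), so rank(T) ≤ 3.
These bounds meet, so rank(T) = 3.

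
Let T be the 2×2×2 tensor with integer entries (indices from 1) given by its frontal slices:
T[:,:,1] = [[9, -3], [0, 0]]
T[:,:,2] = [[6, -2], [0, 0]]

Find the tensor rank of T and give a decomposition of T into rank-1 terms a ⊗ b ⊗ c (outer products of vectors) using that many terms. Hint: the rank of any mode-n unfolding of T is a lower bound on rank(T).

Lower bound: T ≠ 0 (e.g. T[1,1,1] = 9), so rank(T) ≥ 1.
Upper bound: if T = a ⊗ b ⊗ c then every fibre of T is a multiple of the corresponding factor, so read the factors off the fibres through the nonzero entry T[1,1,1] = 9.
The mode-1 fibre T[:,1,1] = [9, 0] gives a = [1, 0] (primitive direction); the mode-2 fibre T[1,:,1] = [9, -3] gives b = [3, -1]; then c[k] = T[1,1,k] / (a[1]·b[1]) = [9, 6] / 3 = [3, 2].
Expanding [1, 0] ⊗ [3, -1] ⊗ [3, 2] reproduces all 8 entries of T, so T = [1, 0] ⊗ [3, -1] ⊗ [3, 2] and rank(T) ≤ 1.
These bounds meet, so rank(T) = 1.

rank(T) = 1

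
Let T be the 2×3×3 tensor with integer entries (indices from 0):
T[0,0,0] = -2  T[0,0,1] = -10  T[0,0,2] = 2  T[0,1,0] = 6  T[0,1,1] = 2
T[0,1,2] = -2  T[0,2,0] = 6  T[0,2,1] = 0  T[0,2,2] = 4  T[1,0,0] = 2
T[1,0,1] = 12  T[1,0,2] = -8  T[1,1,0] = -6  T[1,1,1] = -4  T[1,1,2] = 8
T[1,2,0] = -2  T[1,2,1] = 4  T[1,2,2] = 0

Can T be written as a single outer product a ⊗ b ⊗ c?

No

The mode-2 unfolding of T (rows indexed by j, columns by (i,k) = (0,0), (0,1), (0,2), (1,0), (1,1), (1,2)) is [[-2, -10, 2, 2, 12, -8], [6, 2, -2, -6, -4, 8], [6, 0, 4, -2, 4, 0]].
There the 3×3 minor on rows j ∈ {0, 1, 2}, columns (i,k) ∈ {(0,0), (0,1), (0,2)} is det [[-2, -10, 2], [6, 2, -2], [6, 0, 4]] = 320 ≠ 0, so this unfolding has rank ≥ 3; CP rank is at least every unfolding rank, so rank(T) ≥ 3.
In particular rank(T) ≥ 3 > 1, so T is not rank-1.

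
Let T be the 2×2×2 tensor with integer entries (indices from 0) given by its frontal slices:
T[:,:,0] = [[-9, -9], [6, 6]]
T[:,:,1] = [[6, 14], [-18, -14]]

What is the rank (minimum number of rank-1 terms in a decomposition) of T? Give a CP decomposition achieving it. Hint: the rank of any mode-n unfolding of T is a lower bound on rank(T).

Lower bound: the mode-3 unfolding of T (rows indexed by k, columns by (i,j) = (0,0), (0,1), (1,0), (1,1)) is [[-9, -9, 6, 6], [6, 14, -18, -14]].
There the 2×2 minor on rows k ∈ {0, 1}, columns (i,j) ∈ {(0,0), (0,1)} is det [[-9, -9], [6, 14]] = -72 ≠ 0, so this unfolding has rank ≥ 2; CP rank is at least every unfolding rank, so rank(T) ≥ 2. (Unfolding ranks only ever bound the CP rank from below — rank(T) can be strictly larger than all of them — so the matching upper bound has to come from an explicit 2-term decomposition.)
Upper bound — finding two terms. Write S_k = T[:,:,k] for the frontal slices: S₀ = [[-9, -9], [6, 6]], S₁ = [[6, 14], [-18, -14]].
If T = a₁ ⊗ b₁ ⊗ c₁ + a₂ ⊗ b₂ ⊗ c₂ then each S_k = c₁[k]·a₁b₁ᵀ + c₂[k]·a₂b₂ᵀ. S₀ and S₁ are linearly independent, so a₁b₁ᵀ and a₂b₂ᵀ must span the same plane of matrices: they are the rank-1 matrices of the form x·S₀ + y·S₁.
det(x·S₀ + y·S₁) is −84·xy + 168·y² = (-84)·(x − 2·y)(y), vanishing at (x:y) = (2:1) and (1:0).
M₁ = 2·S₀ + S₁ = [[-12, -4], [-6, -2]] = (-2)·(2, 1)(3, 1)ᵀ and M₂ = S₀ = [[-9, -9], [6, 6]] = (-3)·(3, -2)(1, 1)ᵀ, so take a₁ = (2, 1), b₁ = (3, 1), a₂ = (3, -2), b₂ = (1, 1).
Each slice is an integer combination of E₁ = a₁b₁ᵀ and E₂ = a₂b₂ᵀ: S₀ = −3·E₂, S₁ = −2·E₁ + 6·E₂; reading off coefficients, c₁ = (0, -2) and c₂ = (-3, 6).
Hence T = (2, 1) ⊗ (3, 1) ⊗ (0, -2) + (3, -2) ⊗ (1, 1) ⊗ (-3, 6), so rank(T) ≤ 2.
These bounds meet, so rank(T) = 2.
Check entry T[1,0,0] = 6: (1)·(3)·(0) + (-2)·(1)·(-3) = 6.

rank(T) = 2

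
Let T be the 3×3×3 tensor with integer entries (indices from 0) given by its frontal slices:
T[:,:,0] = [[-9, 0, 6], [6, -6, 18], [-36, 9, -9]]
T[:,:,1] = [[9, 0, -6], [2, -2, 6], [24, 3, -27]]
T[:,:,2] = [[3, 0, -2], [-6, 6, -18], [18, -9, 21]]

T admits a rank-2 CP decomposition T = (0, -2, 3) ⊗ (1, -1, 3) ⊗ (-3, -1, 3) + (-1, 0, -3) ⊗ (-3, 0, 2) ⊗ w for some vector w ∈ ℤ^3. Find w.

w = (-3, 3, 1)

Subtract the known terms from T to get the rank-1 residual R = (-1, 0, -3) ⊗ (-3, 0, 2) ⊗ w, so R[i,j,k] = a[i]·b[j]·w[k]. Pick indices with nonzero a[0]·b[0] = (-1)·(-3) = 3. Only the fibre through (0,0,·) is needed: R[0,0,:] = T[0,0,:] − Σₗ aₗ[0]bₗ[0]cₗ = [-9, 9, 3] − (0)·(1)·(-3, -1, 3) = [-9, 9, 3]. Then w[k] = R[0,0,k] / 3 for each k, giving w = [-9, 9, 3] / 3 = (-3, 3, 1).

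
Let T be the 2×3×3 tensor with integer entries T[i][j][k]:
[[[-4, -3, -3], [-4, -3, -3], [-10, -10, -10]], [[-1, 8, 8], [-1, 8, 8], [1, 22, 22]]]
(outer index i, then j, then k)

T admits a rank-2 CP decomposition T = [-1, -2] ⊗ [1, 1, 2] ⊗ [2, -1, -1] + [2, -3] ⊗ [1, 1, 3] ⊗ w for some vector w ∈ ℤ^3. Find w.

Subtract the known terms from T to get the rank-1 residual R = [2, -3] ⊗ [1, 1, 3] ⊗ w, so R[i,j,k] = a[i]·b[j]·w[k]. Pick indices with nonzero a[0]·b[0] = (2)·(1) = 2. Only the fibre through (0,0,·) is needed: R[0,0,:] = T[0,0,:] − Σₗ aₗ[0]bₗ[0]cₗ = [-4, -3, -3] − (-1)·(1)·[2, -1, -1] = [-2, -4, -4]. Then w[k] = R[0,0,k] / 2 for each k, giving w = [-2, -4, -4] / 2 = [-1, -2, -2].

w = [-1, -2, -2]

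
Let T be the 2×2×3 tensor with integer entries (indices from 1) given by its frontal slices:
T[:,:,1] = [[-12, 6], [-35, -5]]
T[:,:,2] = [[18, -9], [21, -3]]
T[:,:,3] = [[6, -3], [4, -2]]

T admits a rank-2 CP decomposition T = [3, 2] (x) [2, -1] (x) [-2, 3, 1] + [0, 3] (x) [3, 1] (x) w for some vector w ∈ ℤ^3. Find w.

Subtract the known terms from T to get the rank-1 residual R = [0, 3] (x) [3, 1] (x) w, so R[i,j,k] = a[i]·b[j]·w[k]. Pick indices with nonzero a[2]·b[1] = (3)·(3) = 9. Only the fibre through (2,1,·) is needed: R[2,1,:] = T[2,1,:] − Σₗ aₗ[2]bₗ[1]cₗ = [-35, 21, 4] − (2)·(2)·[-2, 3, 1] = [-27, 9, 0]. Then w[k] = R[2,1,k] / 9 for each k, giving w = [-27, 9, 0] / 9 = [-3, 1, 0].

w = [-3, 1, 0]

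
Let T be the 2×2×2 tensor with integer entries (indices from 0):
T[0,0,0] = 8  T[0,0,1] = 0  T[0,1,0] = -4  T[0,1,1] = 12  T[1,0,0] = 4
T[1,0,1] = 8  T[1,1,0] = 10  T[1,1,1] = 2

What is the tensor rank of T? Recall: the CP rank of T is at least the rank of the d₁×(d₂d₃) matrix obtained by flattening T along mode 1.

2

Lower bound: in the mode-2 unfolding of T (rows indexed by j, columns by (i,k)) the 2×2 minor on rows j ∈ {0, 1}, columns (i,k) ∈ {(0,0), (0,1)} is det [[8, 0], [-4, 12]] = 96 ≠ 0, so that unfolding has rank ≥ 2 and hence rank(T) ≥ 2 (CP rank is at least every unfolding rank, though it can be larger).
Upper bound: with S_k = T[:,:,k], the two rank-1 terms a₁b₁ᵀ, a₂b₂ᵀ are the rank-1 members of the pencil x·S₀ + y·S₁.
det(x·S₀ + y·S₁) is 96·x² − 96·y² = 96·(x − y)(x + y), vanishing at (x:y) = (1:1) and (1:-1).
M₁ = S₀ + S₁ = [[8, 8], [12, 12]] = 4·[2, 3][1, 1]ᵀ and M₂ = S₀ − S₁ = [[8, -16], [-4, 8]] = 4·[2, -1][1, -2]ᵀ, so take a₁ = [2, 3], b₁ = [1, 1], a₂ = [2, -1], b₂ = [1, -2].
Each slice is an integer combination of E₁ = a₁b₁ᵀ and E₂ = a₂b₂ᵀ: S₀ = 2·E₁ + 2·E₂, S₁ = 2·E₁ − 2·E₂; reading off coefficients, c₁ = [2, 2] and c₂ = [2, -2].
Hence T = [2, 3] (x) [1, 1] (x) [2, 2] + [2, -1] (x) [1, -2] (x) [2, -2], so rank(T) ≤ 2.
These bounds meet, so rank(T) = 2.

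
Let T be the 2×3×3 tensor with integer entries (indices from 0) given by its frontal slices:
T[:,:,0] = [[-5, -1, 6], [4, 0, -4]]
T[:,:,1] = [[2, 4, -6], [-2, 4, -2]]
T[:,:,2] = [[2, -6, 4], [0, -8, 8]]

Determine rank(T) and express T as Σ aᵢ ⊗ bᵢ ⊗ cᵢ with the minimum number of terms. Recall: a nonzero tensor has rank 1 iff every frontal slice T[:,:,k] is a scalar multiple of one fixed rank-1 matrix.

Lower bound: the mode-3 unfolding of T (rows indexed by k, columns by (i,j) = (0,0), (0,1), (0,2), (1,0), (1,1), (1,2)) is [[-5, -1, 6, 4, 0, -4], [2, 4, -6, -2, 4, -2], [2, -6, 4, 0, -8, 8]].
There the 3×3 minor on rows k ∈ {0, 1, 2}, columns (i,j) ∈ {(0,0), (0,1), (1,0)} is det [[-5, -1, 4], [2, 4, -2], [2, -6, 0]] = -16 ≠ 0, so this unfolding has rank ≥ 3; CP rank is at least every unfolding rank, so rank(T) ≥ 3. (Unfolding ranks only ever bound the CP rank from below — rank(T) can be strictly larger than all of them — so the matching upper bound has to come from an explicit 3-term decomposition.)
Upper bound: T is a sum of 3 rank-1 terms, T = [1, -1] ⊗ [1, 0, -1] ⊗ [-4, 2, 0] + [1, 0] ⊗ [1, 1, -2] ⊗ [-1, 0, 2] + [1, 1] ⊗ [0, 1, -1] ⊗ [0, 4, -8] (written with every a and b primitive with positive leading entry and the scale carried by c; CP decompositions are not unique, and this one is verified by expanding entrywise), so rank(T) ≤ 3.
These bounds meet, so rank(T) = 3.

rank(T) = 3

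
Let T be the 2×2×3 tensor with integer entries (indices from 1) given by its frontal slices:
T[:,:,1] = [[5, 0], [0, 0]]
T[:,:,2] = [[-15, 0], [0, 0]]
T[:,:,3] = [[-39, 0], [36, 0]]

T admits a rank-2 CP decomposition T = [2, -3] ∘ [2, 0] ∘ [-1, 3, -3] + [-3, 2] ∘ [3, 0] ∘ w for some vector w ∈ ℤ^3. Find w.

Subtract the known terms from T to get the rank-1 residual R = [-3, 2] ∘ [3, 0] ∘ w, so R[i,j,k] = a[i]·b[j]·w[k]. Pick indices with nonzero a[1]·b[1] = (-3)·(3) = -9. Only the fibre through (1,1,·) is needed: R[1,1,:] = T[1,1,:] − Σₗ aₗ[1]bₗ[1]cₗ = [5, -15, -39] − (2)·(2)·[-1, 3, -3] = [9, -27, -27]. Then w[k] = R[1,1,k] / -9 for each k, giving w = [9, -27, -27] / -9 = [-1, 3, 3].

w = [-1, 3, 3]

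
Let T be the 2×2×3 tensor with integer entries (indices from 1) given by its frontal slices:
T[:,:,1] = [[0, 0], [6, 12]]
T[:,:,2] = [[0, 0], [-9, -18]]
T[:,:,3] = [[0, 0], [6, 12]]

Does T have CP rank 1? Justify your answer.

Yes

If T = a (x) b (x) c then every fibre of T is a multiple of the corresponding factor, so read the factors off the fibres through the nonzero entry T[2,1,1] = 6.
The mode-1 fibre T[:,1,1] = [0, 6] gives a = [0, 1] (primitive direction); the mode-2 fibre T[2,:,1] = [6, 12] gives b = [1, 2]; then c[k] = T[2,1,k] / (a[2]·b[1]) = [6, -9, 6] / 1 = [6, -9, 6].
Expanding [0, 1] (x) [1, 2] (x) [6, -9, 6] reproduces all 12 entries of T, so T = [0, 1] (x) [1, 2] (x) [6, -9, 6] and rank(T) ≤ 1.
Equivalently every frontal slice T[:,:,k] is c[k] times the rank-1 matrix [0, 1] (x) [1, 2]. So T has rank 1 (it is nonzero).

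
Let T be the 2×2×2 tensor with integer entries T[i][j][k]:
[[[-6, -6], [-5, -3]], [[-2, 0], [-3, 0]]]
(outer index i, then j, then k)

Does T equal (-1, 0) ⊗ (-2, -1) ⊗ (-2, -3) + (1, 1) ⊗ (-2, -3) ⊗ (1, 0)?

Yes

Reconstruct entrywise from the claimed factors. For example, T[1,0,0] = -2 and Σₗ aₗ[1]bₗ[0]cₗ[0] = (0)·(-2)·(-2) + (1)·(-2)·(1) = -2; checking all 8 entries, every one matches. The claim holds.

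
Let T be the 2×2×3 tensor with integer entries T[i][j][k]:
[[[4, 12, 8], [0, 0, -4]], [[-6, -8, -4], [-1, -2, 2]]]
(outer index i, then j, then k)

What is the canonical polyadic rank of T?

3

Lower bound: the mode-3 unfolding of T (rows indexed by k, columns by (i,j) = (0,0), (0,1), (1,0), (1,1)) is [[4, 0, -6, -1], [12, 0, -8, -2], [8, -4, -4, 2]].
There the 3×3 minor on rows k ∈ {0, 1, 2}, columns (i,j) ∈ {(0,0), (0,1), (1,0)} is det [[4, 0, -6], [12, 0, -8], [8, -4, -4]] = 160 ≠ 0, so this unfolding has rank ≥ 3; CP rank is at least every unfolding rank, so rank(T) ≥ 3. (Flattening ranks never certify an upper bound on CP rank; for that we must actually write T with 3 rank-1 terms.)
Upper bound: T is a sum of 3 rank-1 terms, T = [1, -1] ∘ [1, 1] ∘ [2, 4, 0] + [1, 1] ∘ [1, 0] ∘ [-2, 0, 0] + [2, -1] ∘ [2, -1] ∘ [1, 2, 2] (one valid choice — decompositions are not unique — normalised so each a, b is primitive with positive first nonzero entry; check it by expanding all entries), so rank(T) ≤ 3.
These bounds meet, so rank(T) = 3.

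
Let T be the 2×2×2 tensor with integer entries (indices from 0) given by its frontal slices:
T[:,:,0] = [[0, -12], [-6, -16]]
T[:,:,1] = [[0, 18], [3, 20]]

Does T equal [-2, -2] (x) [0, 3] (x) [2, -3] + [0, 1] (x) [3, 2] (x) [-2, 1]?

Yes

Reconstruct entrywise from the claimed factors. For example, T[1,0,0] = -6 and Σₗ aₗ[1]bₗ[0]cₗ[0] = (-2)·(0)·(2) + (1)·(3)·(-2) = -6; checking all 8 entries, every one matches. The claim holds.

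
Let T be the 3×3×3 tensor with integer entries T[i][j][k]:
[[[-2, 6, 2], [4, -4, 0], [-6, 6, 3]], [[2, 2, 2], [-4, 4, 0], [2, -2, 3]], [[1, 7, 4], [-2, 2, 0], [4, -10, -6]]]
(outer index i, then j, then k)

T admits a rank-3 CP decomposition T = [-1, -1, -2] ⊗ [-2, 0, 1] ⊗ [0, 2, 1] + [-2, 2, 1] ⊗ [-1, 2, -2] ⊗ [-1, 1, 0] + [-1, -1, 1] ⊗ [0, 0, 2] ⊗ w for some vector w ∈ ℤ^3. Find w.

Subtract the known terms from T to get the rank-1 residual R = [-1, -1, 1] ⊗ [0, 0, 2] ⊗ w, so R[i,j,k] = a[i]·b[j]·w[k]. Pick indices with nonzero a[0]·b[2] = (-1)·(2) = -2. Only the fibre through (0,2,·) is needed: R[0,2,:] = T[0,2,:] − Σₗ aₗ[0]bₗ[2]cₗ = [-6, 6, 3] − (-1)·(1)·[0, 2, 1] − (-2)·(-2)·[-1, 1, 0] = [-2, 4, 4]. Then w[k] = R[0,2,k] / -2 for each k, giving w = [-2, 4, 4] / -2 = [1, -2, -2].

w = [1, -2, -2]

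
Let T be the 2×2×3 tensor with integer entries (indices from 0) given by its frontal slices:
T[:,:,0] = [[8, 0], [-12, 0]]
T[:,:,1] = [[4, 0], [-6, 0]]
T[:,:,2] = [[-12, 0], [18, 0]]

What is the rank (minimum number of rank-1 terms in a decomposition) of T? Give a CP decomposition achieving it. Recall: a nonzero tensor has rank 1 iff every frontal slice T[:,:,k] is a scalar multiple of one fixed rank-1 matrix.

Lower bound: T ≠ 0 (e.g. T[0,0,0] = 8), so rank(T) ≥ 1.
Upper bound: if T = a ⊗ b ⊗ c then every fibre of T is a multiple of the corresponding factor, so read the factors off the fibres through the nonzero entry T[0,0,0] = 8.
The mode-1 fibre T[:,0,0] = [8, -12] gives a = (2, -3) (primitive direction); the mode-2 fibre T[0,:,0] = [8, 0] gives b = (1, 0); then c[k] = T[0,0,k] / (a[0]·b[0]) = [8, 4, -12] / 2 = (4, 2, -6).
Expanding (2, -3) ⊗ (1, 0) ⊗ (4, 2, -6) reproduces all 12 entries of T, so T = (2, -3) ⊗ (1, 0) ⊗ (4, 2, -6) and rank(T) ≤ 1.
These bounds meet, so rank(T) = 1.

rank(T) = 1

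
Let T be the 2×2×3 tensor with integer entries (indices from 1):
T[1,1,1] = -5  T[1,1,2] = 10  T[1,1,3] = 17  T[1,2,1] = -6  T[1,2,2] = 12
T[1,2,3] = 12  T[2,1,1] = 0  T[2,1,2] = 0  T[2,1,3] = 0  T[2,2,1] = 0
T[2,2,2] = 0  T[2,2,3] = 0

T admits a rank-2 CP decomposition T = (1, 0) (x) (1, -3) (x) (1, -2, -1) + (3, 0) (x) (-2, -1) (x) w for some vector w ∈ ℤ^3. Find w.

Subtract the known terms from T to get the rank-1 residual R = (3, 0) (x) (-2, -1) (x) w, so R[i,j,k] = a[i]·b[j]·w[k]. Pick indices with nonzero a[1]·b[1] = (3)·(-2) = -6. Only the fibre through (1,1,·) is needed: R[1,1,:] = T[1,1,:] − Σₗ aₗ[1]bₗ[1]cₗ = [-5, 10, 17] − (1)·(1)·(1, -2, -1) = [-6, 12, 18]. Then w[k] = R[1,1,k] / -6 for each k, giving w = [-6, 12, 18] / -6 = (1, -2, -3).

w = (1, -2, -3)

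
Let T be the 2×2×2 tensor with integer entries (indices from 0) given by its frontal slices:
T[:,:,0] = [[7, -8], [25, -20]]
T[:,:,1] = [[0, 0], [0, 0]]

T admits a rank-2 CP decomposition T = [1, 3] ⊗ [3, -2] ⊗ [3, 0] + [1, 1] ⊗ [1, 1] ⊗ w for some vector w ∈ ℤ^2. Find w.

w = [-2, 0]

Subtract the known terms from T to get the rank-1 residual R = [1, 1] ⊗ [1, 1] ⊗ w, so R[i,j,k] = a[i]·b[j]·w[k]. Pick indices with nonzero a[0]·b[0] = (1)·(1) = 1. Only the fibre through (0,0,·) is needed: R[0,0,:] = T[0,0,:] − Σₗ aₗ[0]bₗ[0]cₗ = [7, 0] − (1)·(3)·[3, 0] = [-2, 0]. Then w[k] = R[0,0,k] / 1 for each k, giving w = [-2, 0] / 1 = [-2, 0].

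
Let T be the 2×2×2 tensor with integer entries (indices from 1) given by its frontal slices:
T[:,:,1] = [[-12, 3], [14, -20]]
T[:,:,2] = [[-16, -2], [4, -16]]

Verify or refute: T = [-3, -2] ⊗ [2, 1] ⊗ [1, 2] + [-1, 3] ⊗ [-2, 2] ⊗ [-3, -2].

Yes

Reconstruct entrywise from the claimed factors. For example, T[2,1,1] = 14 and Σₗ aₗ[2]bₗ[1]cₗ[1] = (-2)·(2)·(1) + (3)·(-2)·(-3) = 14; checking all 8 entries, every one matches. The claim holds.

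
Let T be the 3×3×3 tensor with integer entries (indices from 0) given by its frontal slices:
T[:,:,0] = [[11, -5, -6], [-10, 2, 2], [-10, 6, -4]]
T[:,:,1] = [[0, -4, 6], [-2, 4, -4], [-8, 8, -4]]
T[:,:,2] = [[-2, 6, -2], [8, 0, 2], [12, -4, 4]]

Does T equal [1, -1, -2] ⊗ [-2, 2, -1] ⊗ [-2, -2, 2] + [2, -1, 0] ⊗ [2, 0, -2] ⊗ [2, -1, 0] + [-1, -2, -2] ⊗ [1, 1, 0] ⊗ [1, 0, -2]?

Yes

Reconstruct entrywise from the claimed factors. For example, T[1,0,0] = -10 and Σₗ aₗ[1]bₗ[0]cₗ[0] = (-1)·(-2)·(-2) + (-1)·(2)·(2) + (-2)·(1)·(1) = -10; checking all 27 entries, every one matches. The claim holds.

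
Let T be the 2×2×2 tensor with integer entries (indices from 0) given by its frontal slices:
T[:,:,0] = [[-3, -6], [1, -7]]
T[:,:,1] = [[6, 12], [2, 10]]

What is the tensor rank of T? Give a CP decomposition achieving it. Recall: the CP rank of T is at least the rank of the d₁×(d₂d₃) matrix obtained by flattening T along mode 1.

rank(T) = 2

Lower bound: the mode-2 unfolding of T (rows indexed by j, columns by (i,k) = (0,0), (0,1), (1,0), (1,1)) is [[-3, 6, 1, 2], [-6, 12, -7, 10]].
There the 2×2 minor on rows j ∈ {0, 1}, columns (i,k) ∈ {(0,0), (1,0)} is det [[-3, 1], [-6, -7]] = 27 ≠ 0, so this unfolding has rank ≥ 2; CP rank is at least every unfolding rank, so rank(T) ≥ 2. (Unfolding ranks only ever bound the CP rank from below — rank(T) can be strictly larger than all of them — so the matching upper bound has to come from an explicit 2-term decomposition.)
Upper bound — finding two terms. Write S_k = T[:,:,k] for the frontal slices: S₀ = [[-3, -6], [1, -7]], S₁ = [[6, 12], [2, 10]].
If T = a₁ ⊗ b₁ ⊗ c₁ + a₂ ⊗ b₂ ⊗ c₂ then each S_k = c₁[k]·a₁b₁ᵀ + c₂[k]·a₂b₂ᵀ. S₀ and S₁ are linearly independent, so a₁b₁ᵀ and a₂b₂ᵀ must span the same plane of matrices: they are the rank-1 matrices of the form x·S₀ + y·S₁.
det(x·S₀ + y·S₁) is 27·x² − 72·xy + 36·y² = 9·(3·x − 2·y)(x − 2·y), vanishing at (x:y) = (2:3) and (2:1).
M₁ = 2·S₀ + 3·S₁ = [[12, 24], [8, 16]] = 4·(3, 2)(1, 2)ᵀ and M₂ = 2·S₀ + S₁ = [[0, 0], [4, -4]] = 4·(0, 1)(1, -1)ᵀ, so take a₁ = (3, 2), b₁ = (1, 2), a₂ = (0, 1), b₂ = (1, -1).
Each slice is an integer combination of E₁ = a₁b₁ᵀ and E₂ = a₂b₂ᵀ: S₀ = −E₁ + 3·E₂, S₁ = 2·E₁ − 2·E₂; reading off coefficients, c₁ = (-1, 2) and c₂ = (3, -2).
Hence T = (3, 2) ⊗ (1, 2) ⊗ (-1, 2) + (0, 1) ⊗ (1, -1) ⊗ (3, -2), so rank(T) ≤ 2.
These bounds meet, so rank(T) = 2.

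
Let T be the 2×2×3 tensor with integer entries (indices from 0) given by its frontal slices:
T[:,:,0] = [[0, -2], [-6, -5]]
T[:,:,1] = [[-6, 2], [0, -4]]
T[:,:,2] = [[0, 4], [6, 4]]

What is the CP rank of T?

3

Lower bound: the mode-3 unfolding of T (rows indexed by k, columns by (i,j) = (0,0), (0,1), (1,0), (1,1)) is [[0, -2, -6, -5], [-6, 2, 0, -4], [0, 4, 6, 4]].
There the 3×3 minor on rows k ∈ {0, 1, 2}, columns (i,j) ∈ {(0,0), (0,1), (1,0)} is det [[0, -2, -6], [-6, 2, 0], [0, 4, 6]] = 72 ≠ 0, so this unfolding has rank ≥ 3; CP rank is at least every unfolding rank, so rank(T) ≥ 3. (Flattening ranks never certify an upper bound on CP rank; for that we must actually write T with 3 rank-1 terms.)
Upper bound: T is a sum of 3 rank-1 terms, T = [1, 1] ∘ [1, 1] ∘ [-4, -2, 4] + [2, -1] ∘ [0, 1] ∘ [1, 2, 0] + [2, -1] ∘ [1, 0] ∘ [2, -2, -2] (written with every a and b primitive with positive leading entry and the scale carried by c; CP decompositions are not unique, and this one is verified by expanding entrywise), so rank(T) ≤ 3.
These bounds meet, so rank(T) = 3.
Check entry T[0,1,2] = 4: (1)·(1)·(4) + (2)·(1)·(0) + (2)·(0)·(-2) = 4.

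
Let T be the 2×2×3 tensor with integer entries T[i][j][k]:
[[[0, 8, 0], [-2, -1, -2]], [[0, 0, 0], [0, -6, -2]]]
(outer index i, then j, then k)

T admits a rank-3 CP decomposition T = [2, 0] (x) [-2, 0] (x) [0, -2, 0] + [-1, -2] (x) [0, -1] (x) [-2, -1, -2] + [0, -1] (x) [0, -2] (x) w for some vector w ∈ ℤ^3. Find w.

Subtract the known terms from T to get the rank-1 residual R = [0, -1] (x) [0, -2] (x) w, so R[i,j,k] = a[i]·b[j]·w[k]. Pick indices with nonzero a[1]·b[1] = (-1)·(-2) = 2. Only the fibre through (1,1,·) is needed: R[1,1,:] = T[1,1,:] − Σₗ aₗ[1]bₗ[1]cₗ = [0, -6, -2] − (0)·(0)·[0, -2, 0] − (-2)·(-1)·[-2, -1, -2] = [4, -4, 2]. Then w[k] = R[1,1,k] / 2 for each k, giving w = [4, -4, 2] / 2 = [2, -2, 1].

w = [2, -2, 1]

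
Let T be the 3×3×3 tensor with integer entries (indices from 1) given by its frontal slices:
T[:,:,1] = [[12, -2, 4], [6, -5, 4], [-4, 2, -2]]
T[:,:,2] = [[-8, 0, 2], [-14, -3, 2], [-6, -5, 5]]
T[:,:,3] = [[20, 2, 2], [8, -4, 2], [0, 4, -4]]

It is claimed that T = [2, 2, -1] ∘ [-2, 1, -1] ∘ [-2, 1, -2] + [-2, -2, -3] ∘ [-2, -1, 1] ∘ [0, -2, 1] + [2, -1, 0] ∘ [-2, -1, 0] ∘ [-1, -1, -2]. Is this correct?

No

Reconstruct entry (3,1,2) from the claimed factors: Σₗ aₗ[3]bₗ[1]cₗ[2] = (-1)·(-2)·(1) + (-3)·(-2)·(-2) + (0)·(-2)·(-1) = -10, but T[3,1,2] = -6. The claim is false.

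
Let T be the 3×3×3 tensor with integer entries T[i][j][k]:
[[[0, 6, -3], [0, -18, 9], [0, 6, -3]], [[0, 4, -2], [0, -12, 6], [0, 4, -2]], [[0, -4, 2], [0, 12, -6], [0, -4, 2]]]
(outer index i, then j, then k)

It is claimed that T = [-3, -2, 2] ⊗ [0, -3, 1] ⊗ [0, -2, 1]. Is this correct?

No

Reconstruct entry (0,0,1) from the claimed factors: Σₗ aₗ[0]bₗ[0]cₗ[1] = (-3)·(0)·(-2) = 0, but T[0,0,1] = 6. The claim is false.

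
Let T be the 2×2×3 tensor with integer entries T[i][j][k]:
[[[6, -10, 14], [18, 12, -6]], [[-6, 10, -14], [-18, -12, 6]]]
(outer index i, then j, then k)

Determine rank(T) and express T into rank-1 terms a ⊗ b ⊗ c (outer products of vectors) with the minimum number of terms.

rank(T) = 2

Lower bound: the mode-3 unfolding of T (rows indexed by k, columns by (i,j) = (0,0), (0,1), (1,0), (1,1)) is [[6, 18, -6, -18], [-10, 12, 10, -12], [14, -6, -14, 6]].
There the 2×2 minor on rows k ∈ {0, 1}, columns (i,j) ∈ {(0,0), (0,1)} is det [[6, 18], [-10, 12]] = 252 ≠ 0, so this unfolding has rank ≥ 2; CP rank is at least every unfolding rank, so rank(T) ≥ 2. (Flattening ranks never certify an upper bound on CP rank; for that we must actually write T with 2 rank-1 terms.)
Upper bound — finding two terms. Every mode-1 slice of T is a multiple of one matrix: T[i,:,:] = a[i]·M with a = [1, -1] and M = [[6, -10, 14], [18, 12, -6]] (rows indexed by j, columns by k). So it suffices to write M as a sum of two rank-1 matrices.
Splitting M by its rows (j = 0, 1), M = [1, 0][6, -10, 14]ᵀ + [0, 1][18, 12, -6]ᵀ.
Hence T = [1, -1] ⊗ [1, 0] ⊗ [6, -10, 14] + [1, -1] ⊗ [0, 1] ⊗ [18, 12, -6], so rank(T) ≤ 2.
These bounds meet, so rank(T) = 2.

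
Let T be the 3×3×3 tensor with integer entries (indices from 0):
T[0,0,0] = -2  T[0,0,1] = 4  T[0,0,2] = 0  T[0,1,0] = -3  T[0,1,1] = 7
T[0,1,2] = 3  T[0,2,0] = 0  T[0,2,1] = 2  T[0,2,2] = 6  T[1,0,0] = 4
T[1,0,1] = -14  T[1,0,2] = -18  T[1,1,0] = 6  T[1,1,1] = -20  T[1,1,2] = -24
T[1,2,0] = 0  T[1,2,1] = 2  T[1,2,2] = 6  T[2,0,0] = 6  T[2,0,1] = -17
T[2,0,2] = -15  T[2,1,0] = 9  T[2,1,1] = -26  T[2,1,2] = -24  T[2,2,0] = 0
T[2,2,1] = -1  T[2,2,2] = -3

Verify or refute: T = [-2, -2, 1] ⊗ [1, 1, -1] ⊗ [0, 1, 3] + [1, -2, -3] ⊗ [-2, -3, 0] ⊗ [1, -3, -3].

Reconstruct entrywise from the claimed factors. For example, T[1,1,0] = 6 and Σₗ aₗ[1]bₗ[1]cₗ[0] = (-2)·(1)·(0) + (-2)·(-3)·(1) = 6; checking all 27 entries, every one matches. The claim holds.

Yes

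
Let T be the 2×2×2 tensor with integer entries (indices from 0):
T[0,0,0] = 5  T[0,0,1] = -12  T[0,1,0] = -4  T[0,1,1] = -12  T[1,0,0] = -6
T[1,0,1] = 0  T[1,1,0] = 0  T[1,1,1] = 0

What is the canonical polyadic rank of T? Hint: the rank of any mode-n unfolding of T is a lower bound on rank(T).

2

Lower bound: the mode-2 unfolding of T (rows indexed by j, columns by (i,k) = (0,0), (0,1), (1,0), (1,1)) is [[5, -12, -6, 0], [-4, -12, 0, 0]].
There the 2×2 minor on rows j ∈ {0, 1}, columns (i,k) ∈ {(0,0), (0,1)} is det [[5, -12], [-4, -12]] = -108 ≠ 0, so this unfolding has rank ≥ 2; CP rank is at least every unfolding rank, so rank(T) ≥ 2. (Flattening ranks never certify an upper bound on CP rank; for that we must actually write T with 2 rank-1 terms.)
Upper bound — finding two terms. Write S_k = T[:,:,k] for the frontal slices: S₀ = [[5, -4], [-6, 0]], S₁ = [[-12, -12], [0, 0]].
If T = a₁ ∘ b₁ ∘ c₁ + a₂ ∘ b₂ ∘ c₂ then each S_k = c₁[k]·a₁b₁ᵀ + c₂[k]·a₂b₂ᵀ. S₀ and S₁ are linearly independent, so a₁b₁ᵀ and a₂b₂ᵀ must span the same plane of matrices: they are the rank-1 matrices of the form x·S₀ + y·S₁.
det(x·S₀ + y·S₁) is −24·x² − 72·xy = (-24)·(x + 3·y)(x), vanishing at (x:y) = (3:-1) and (0:1).
M₁ = 3·S₀ − S₁ = [[27, 0], [-18, 0]] = 9·[3, -2][1, 0]ᵀ and M₂ = S₁ = [[-12, -12], [0, 0]] = (-12)·[1, 0][1, 1]ᵀ, so take a₁ = [3, -2], b₁ = [1, 0], a₂ = [1, 0], b₂ = [1, 1].
Each slice is an integer combination of E₁ = a₁b₁ᵀ and E₂ = a₂b₂ᵀ: S₀ = 3·E₁ − 4·E₂, S₁ = −12·E₂; reading off coefficients, c₁ = [3, 0] and c₂ = [-4, -12].
Hence T = [3, -2] ∘ [1, 0] ∘ [3, 0] + [1, 0] ∘ [1, 1] ∘ [-4, -12], so rank(T) ≤ 2.
These bounds meet, so rank(T) = 2.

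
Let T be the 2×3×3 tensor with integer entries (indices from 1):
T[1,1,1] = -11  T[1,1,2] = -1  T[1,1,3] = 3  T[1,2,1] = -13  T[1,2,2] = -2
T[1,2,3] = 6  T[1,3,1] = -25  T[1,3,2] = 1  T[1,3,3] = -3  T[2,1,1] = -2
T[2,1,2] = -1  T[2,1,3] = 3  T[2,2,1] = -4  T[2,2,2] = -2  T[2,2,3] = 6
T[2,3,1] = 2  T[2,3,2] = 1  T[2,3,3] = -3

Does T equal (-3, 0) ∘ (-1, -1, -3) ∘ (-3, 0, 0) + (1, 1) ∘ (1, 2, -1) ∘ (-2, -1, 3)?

Reconstruct entrywise from the claimed factors. For example, T[1,3,1] = -25 and Σₗ aₗ[1]bₗ[3]cₗ[1] = (-3)·(-3)·(-3) + (1)·(-1)·(-2) = -25; checking all 18 entries, every one matches. The claim holds.

Yes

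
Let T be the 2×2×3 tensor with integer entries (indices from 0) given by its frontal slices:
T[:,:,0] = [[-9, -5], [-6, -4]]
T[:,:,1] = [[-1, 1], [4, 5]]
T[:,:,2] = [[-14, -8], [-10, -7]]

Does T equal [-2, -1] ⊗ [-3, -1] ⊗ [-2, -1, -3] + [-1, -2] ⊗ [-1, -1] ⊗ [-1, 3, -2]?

Reconstruct entry (0,0,0) from the claimed factors: Σₗ aₗ[0]bₗ[0]cₗ[0] = (-2)·(-3)·(-2) + (-1)·(-1)·(-1) = -13, but T[0,0,0] = -9. The claim is false.

No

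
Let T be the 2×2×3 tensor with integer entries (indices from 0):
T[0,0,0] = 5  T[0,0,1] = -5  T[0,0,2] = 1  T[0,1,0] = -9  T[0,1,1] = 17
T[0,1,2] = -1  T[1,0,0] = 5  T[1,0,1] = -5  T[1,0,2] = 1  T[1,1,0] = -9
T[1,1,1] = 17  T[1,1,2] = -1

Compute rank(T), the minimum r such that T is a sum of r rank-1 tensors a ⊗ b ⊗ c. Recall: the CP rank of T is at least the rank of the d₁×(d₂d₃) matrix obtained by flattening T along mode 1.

Lower bound: the mode-3 unfolding of T (rows indexed by k, columns by (i,j) = (0,0), (0,1), (1,0), (1,1)) is [[5, -9, 5, -9], [-5, 17, -5, 17], [1, -1, 1, -1]].
There the 2×2 minor on rows k ∈ {0, 1}, columns (i,j) ∈ {(0,0), (0,1)} is det [[5, -9], [-5, 17]] = 40 ≠ 0, so this unfolding has rank ≥ 2; CP rank is at least every unfolding rank, so rank(T) ≥ 2. (Unfolding ranks only ever bound the CP rank from below — rank(T) can be strictly larger than all of them — so the matching upper bound has to come from an explicit 2-term decomposition.)
Upper bound — finding two terms. Every mode-1 slice of T is a multiple of one matrix: T[i,:,:] = a[i]·M with a = [1, 1] and M = [[5, -5, 1], [-9, 17, -1]] (rows indexed by j, columns by k). So it suffices to write M as a sum of two rank-1 matrices.
Splitting M by its rows (j = 0, 1), M = [1, 0][5, -5, 1]ᵀ + [0, 1][-9, 17, -1]ᵀ.
Hence T = [1, 1] ⊗ [1, 0] ⊗ [5, -5, 1] + [1, 1] ⊗ [0, 1] ⊗ [-9, 17, -1], so rank(T) ≤ 2.
These bounds meet, so rank(T) = 2.

2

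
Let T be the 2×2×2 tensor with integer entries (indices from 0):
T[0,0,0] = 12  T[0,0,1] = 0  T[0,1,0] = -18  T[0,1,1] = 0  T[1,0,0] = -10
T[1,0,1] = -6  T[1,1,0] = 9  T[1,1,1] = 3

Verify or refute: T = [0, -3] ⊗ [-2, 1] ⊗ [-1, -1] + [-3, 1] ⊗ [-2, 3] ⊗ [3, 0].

Reconstruct entry (0,0,0) from the claimed factors: Σₗ aₗ[0]bₗ[0]cₗ[0] = (0)·(-2)·(-1) + (-3)·(-2)·(3) = 18, but T[0,0,0] = 12. The claim is false.

No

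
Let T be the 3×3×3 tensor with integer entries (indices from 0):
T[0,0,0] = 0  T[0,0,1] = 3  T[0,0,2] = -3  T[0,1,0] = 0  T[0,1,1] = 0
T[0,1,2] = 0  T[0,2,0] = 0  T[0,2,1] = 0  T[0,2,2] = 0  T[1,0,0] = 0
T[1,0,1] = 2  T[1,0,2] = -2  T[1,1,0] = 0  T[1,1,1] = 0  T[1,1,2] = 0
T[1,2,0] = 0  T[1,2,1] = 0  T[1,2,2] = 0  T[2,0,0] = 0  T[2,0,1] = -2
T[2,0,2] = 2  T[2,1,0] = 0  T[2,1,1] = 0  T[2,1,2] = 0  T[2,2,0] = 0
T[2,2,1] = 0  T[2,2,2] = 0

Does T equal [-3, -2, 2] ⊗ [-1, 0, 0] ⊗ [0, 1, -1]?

Yes

Reconstruct entrywise from the claimed factors. For example, T[2,0,2] = 2 and Σₗ aₗ[2]bₗ[0]cₗ[2] = (2)·(-1)·(-1) = 2; checking all 27 entries, every one matches. The claim holds.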